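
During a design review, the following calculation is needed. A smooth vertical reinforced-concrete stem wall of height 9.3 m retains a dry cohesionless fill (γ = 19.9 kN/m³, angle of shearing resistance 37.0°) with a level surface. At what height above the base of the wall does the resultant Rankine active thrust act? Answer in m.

3.10 m

K_a = 0.2486.
The pressure distribution is triangular, so the resultant acts at H/3 above the base = 9.3/3 = 3.100 m.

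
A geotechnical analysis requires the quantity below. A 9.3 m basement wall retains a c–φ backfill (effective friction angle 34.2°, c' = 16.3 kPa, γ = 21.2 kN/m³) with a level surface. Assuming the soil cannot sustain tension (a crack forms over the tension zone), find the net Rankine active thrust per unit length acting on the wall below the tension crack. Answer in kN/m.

K_a = 0.2803; √K_a = 0.5295.
Tension-crack depth z_c = 2c/(γ√K_a) = 2×16.3/(21.2×0.5295) = 2.904 m.
σ_a at base = K_a γ H − 2c√K_a = 0.2803×21.2×9.3 − 2×16.3×0.5295 = 38.01 kPa.
P_a = ½ × 38.01 × (H − z_c) = 0.5×38.01×6.396 = 121.6 kN/m.

122 kN/m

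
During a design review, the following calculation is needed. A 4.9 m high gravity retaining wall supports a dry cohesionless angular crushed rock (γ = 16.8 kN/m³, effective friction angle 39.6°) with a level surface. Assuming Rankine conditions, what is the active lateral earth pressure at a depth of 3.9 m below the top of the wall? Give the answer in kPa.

14.5 kPa

K_a = (1 − sin φ)/(1 + sin φ) = 0.2214.
σ_h = K_a γ z = 0.2214 × 16.8 × 3.9 = 14.51 kPa.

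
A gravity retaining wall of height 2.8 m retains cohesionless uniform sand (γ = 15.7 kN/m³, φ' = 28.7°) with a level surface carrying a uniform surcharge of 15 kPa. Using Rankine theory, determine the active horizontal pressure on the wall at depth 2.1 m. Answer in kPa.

16.8 kPa

K_a = (1 − sin φ)/(1 + sin φ) = 0.3511.
σ_v = γz + q = 15.7 × 2.1 + 15 = 47.97 kPa.
σ_h = K_a σ_v = 0.3511 × 47.97 = 16.84 kPa.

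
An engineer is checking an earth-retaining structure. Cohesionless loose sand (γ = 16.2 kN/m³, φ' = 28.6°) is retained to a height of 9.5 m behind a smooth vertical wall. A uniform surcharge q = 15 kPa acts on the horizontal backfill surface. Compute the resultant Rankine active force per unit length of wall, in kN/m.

K_a = tan²(45° − φ/2) = 0.3525.
Soil triangle: ½ K_a γ H² = 0.5×0.3525×16.2×9.5² = 257.7 kN/m.
Surcharge rectangle: K_a q H = 0.3525×15×9.5 = 50.24 kN/m.
Total = 257.7 + 50.24 = 308.0 kN/m.

308 kN/m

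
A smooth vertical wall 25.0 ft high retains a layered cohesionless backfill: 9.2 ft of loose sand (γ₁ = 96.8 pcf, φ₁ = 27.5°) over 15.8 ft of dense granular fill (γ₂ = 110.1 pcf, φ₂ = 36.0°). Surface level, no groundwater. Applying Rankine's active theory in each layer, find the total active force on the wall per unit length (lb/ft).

K_a1 = tan²(45°−27.5°/2) = 0.3682; K_a2 = tan²(45°−36.0°/2) = 0.2596.
Layer 1: σ at base = K_a1 γ₁ h₁ = 327.9 psf; P₁ = ½×327.9×9.2 = 1508.
Layer 2: σ_v at top = γ₁h₁ = 890.6; σ_h top = K_a2×890.6 = 231.2; σ_h base = K_a2×(890.6+110.1×15.8) = 682.8.
P₂ = ½(231.2+682.8)×15.8 = 7221. Total P_a = 1508+7221 = 8729 lb/ft.

8730 lb/ft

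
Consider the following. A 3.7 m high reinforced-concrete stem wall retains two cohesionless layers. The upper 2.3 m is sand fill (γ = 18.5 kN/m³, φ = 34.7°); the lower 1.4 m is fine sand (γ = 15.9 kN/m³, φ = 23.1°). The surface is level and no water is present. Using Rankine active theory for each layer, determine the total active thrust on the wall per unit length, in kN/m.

46.2 kN/m

K_a1 = tan²(45°−34.7°/2) = 0.2745; K_a2 = tan²(45°−23.1°/2) = 0.4364.
Layer 1: σ at base = K_a1 γ₁ h₁ = 11.68 kPa; P₁ = ½×11.68×2.3 = 13.43.
Layer 2: σ_v at top = γ₁h₁ = 42.55; σ_h top = K_a2×42.55 = 18.57; σ_h base = K_a2×(42.55+15.9×1.4) = 28.29.
P₂ = ½(18.57+28.29)×1.4 = 32.80. Total P_a = 13.43+32.80 = 46.23 kN/m.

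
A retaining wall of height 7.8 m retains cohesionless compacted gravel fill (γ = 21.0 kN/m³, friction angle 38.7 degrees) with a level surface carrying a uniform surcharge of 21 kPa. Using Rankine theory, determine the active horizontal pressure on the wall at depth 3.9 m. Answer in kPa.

23.7 kPa

K_a = (1 − sin φ)/(1 + sin φ) = 0.2306.
σ_v = γz + q = 21.0 × 3.9 + 21 = 102.9 kPa.
σ_h = K_a σ_v = 0.2306 × 102.9 = 23.73 kPa.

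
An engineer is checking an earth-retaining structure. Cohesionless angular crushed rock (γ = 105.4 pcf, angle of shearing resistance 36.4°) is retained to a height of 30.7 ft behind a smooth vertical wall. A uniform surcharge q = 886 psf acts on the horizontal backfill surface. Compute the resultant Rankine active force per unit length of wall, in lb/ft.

19600 lb/ft

K_a = tan²(45° − φ/2) = 0.2552.
Soil triangle: ½ K_a γ H² = 0.5×0.2552×105.4×30.7² = 12670 lb/ft.
Surcharge rectangle: K_a q H = 0.2552×886×30.7 = 6940 lb/ft.
Total = 12670 + 6940 = 19610 lb/ft.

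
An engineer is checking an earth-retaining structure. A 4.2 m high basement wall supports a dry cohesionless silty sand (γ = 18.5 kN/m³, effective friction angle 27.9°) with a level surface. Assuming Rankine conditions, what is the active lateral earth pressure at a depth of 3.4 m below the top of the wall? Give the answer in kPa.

K_a = (1 − sin φ)/(1 + sin φ) = 0.3625.
σ_h = K_a γ z = 0.3625 × 18.5 × 3.4 = 22.80 kPa.

22.8 kPa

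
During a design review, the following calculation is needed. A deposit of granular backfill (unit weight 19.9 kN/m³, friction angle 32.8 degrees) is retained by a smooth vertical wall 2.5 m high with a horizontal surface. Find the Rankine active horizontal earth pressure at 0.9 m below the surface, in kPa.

5.32 kPa

K_a = (1 − sin φ)/(1 + sin φ) = 0.2973.
σ_h = K_a γ z = 0.2973 × 19.9 × 0.9 = 5.324 kPa.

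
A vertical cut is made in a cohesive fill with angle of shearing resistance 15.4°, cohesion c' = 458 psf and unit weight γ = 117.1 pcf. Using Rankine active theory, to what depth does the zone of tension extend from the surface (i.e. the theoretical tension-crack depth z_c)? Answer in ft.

K_a = tan²(45° − 15.4°/2) = 0.5803; √K_a = 0.7618.
The active pressure is zero where K_a γ z = 2c√K_a, so z_c = 2c/(γ√K_a) = 2×458/(117.1×0.7618) = 10.27 ft.

10.3 ft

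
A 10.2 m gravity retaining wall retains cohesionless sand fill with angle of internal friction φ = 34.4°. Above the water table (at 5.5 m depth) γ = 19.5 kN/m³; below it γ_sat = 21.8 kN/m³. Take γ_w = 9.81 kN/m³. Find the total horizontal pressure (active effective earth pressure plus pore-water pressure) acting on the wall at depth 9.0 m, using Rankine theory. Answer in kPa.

75.8 kPa

K_a = (1 − sin φ)/(1 + sin φ) = 0.2780.
γ' = 21.8 − 9.81 = 11.99 kN/m³.
Effective vertical stress at 9.0 m: σ'_v = 19.5×5.5 + 11.99×3.50 = 149.2 kPa.
σ'_h = K_a σ'_v = 0.2780 × 149.2 = 41.48 kPa; u = γ_w × 3.50 = 34.34 kPa.
Total σ_h = 41.48 + 34.34 = 75.81 kPa.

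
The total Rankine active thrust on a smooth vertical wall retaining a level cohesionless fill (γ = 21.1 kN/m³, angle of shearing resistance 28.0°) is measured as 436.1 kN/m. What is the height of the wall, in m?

10.7 m

K_a = 0.3610. P_a = ½ K_a γ H² ⇒ H = √(2P_a/(K_a γ)).
H = √(2×436.1/(0.3610×21.1)) = 10.70 m.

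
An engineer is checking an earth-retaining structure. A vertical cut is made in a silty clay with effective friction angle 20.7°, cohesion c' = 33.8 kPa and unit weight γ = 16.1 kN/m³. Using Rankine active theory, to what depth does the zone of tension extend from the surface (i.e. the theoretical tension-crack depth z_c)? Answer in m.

K_a = tan²(45° − 20.7°/2) = 0.4777; √K_a = 0.6911.
The active pressure is zero where K_a γ z = 2c√K_a, so z_c = 2c/(γ√K_a) = 2×33.8/(16.1×0.6911) = 6.075 m.

6.08 m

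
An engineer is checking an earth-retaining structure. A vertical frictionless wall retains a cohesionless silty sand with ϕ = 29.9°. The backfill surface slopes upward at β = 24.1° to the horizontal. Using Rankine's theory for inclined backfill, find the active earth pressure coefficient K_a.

0.477

K_a = cos β · (cos β − √(cos²β − cos²φ)) / (cos β + √(cos²β − cos²φ)).
cos β = 0.9128, cos φ = 0.8669, √(cos²β − cos²φ) = 0.2859.
K_a = 0.9128 × (0.9128 − 0.2859)/(0.9128 + 0.2859) = 0.4774.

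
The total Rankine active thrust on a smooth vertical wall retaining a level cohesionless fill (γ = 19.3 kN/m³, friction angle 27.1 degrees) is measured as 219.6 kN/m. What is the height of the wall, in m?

K_a = 0.3741. P_a = ½ K_a γ H² ⇒ H = √(2P_a/(K_a γ)).
H = √(2×219.6/(0.3741×19.3)) = 7.800 m.

7.80 m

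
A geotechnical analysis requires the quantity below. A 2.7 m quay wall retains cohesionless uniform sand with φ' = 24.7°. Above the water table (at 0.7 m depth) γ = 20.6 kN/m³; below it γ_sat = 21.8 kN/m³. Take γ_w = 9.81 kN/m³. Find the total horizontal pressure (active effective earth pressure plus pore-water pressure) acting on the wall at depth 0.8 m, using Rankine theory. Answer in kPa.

K_a = (1 − sin φ)/(1 + sin φ) = 0.4106.
γ' = 21.8 − 9.81 = 11.99 kN/m³.
Effective vertical stress at 0.8 m: σ'_v = 20.6×0.7 + 11.99×0.100 = 15.62 kPa.
σ'_h = K_a σ'_v = 0.4106 × 15.62 = 6.413 kPa; u = γ_w × 0.100 = 0.9810 kPa.
Total σ_h = 6.413 + 0.9810 = 7.394 kPa.

7.39 kPa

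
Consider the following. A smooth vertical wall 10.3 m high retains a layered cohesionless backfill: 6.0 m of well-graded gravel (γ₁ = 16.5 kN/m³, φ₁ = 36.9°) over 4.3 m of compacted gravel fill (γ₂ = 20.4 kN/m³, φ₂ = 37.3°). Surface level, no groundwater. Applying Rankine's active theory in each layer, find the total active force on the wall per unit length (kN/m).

K_a1 = tan²(45°−36.9°/2) = 0.2497; K_a2 = tan²(45°−37.3°/2) = 0.2453.
Layer 1: σ at base = K_a1 γ₁ h₁ = 24.72 kPa; P₁ = ½×24.72×6.0 = 74.15.
Layer 2: σ_v at top = γ₁h₁ = 99.00; σ_h top = K_a2×99.00 = 24.29; σ_h base = K_a2×(99.00+20.4×4.3) = 45.81.
P₂ = ½(24.29+45.81)×4.3 = 150.7. Total P_a = 74.15+150.7 = 224.9 kN/m.

225 kN/m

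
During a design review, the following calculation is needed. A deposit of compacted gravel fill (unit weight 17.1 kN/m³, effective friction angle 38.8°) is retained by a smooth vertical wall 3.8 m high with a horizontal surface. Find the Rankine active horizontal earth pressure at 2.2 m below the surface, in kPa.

K_a = (1 − sin φ)/(1 + sin φ) = 0.2296.
σ_h = K_a γ z = 0.2296 × 17.1 × 2.2 = 8.636 kPa.

8.64 kPa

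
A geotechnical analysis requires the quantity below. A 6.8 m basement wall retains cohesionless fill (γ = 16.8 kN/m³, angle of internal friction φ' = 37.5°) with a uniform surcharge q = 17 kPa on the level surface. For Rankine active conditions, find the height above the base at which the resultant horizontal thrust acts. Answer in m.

K_a = 0.2432.
Triangular part P₁ = ½K_aγH² = 94.46 at H/3 = 2.267 m; rectangular part P₂ = K_a q H = 28.11 at H/2 = 3.400 m.
ȳ = (P₁·2.267 + P₂·3.400)/(P₁+P₂) = 2.527 m.

2.53 m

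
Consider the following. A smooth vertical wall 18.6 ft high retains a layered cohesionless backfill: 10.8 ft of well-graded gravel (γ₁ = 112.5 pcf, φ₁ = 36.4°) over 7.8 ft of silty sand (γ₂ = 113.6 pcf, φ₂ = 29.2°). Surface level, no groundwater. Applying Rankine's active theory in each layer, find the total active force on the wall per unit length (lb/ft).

6130 lb/ft

K_a1 = tan²(45°−36.4°/2) = 0.2552; K_a2 = tan²(45°−29.2°/2) = 0.3442.
Layer 1: σ at base = K_a1 γ₁ h₁ = 310.0 psf; P₁ = ½×310.0×10.8 = 1674.
Layer 2: σ_v at top = γ₁h₁ = 1215; σ_h top = K_a2×1215 = 418.2; σ_h base = K_a2×(1215+113.6×7.8) = 723.2.
P₂ = ½(418.2+723.2)×7.8 = 4452. Total P_a = 1674+4452 = 6126 lb/ft.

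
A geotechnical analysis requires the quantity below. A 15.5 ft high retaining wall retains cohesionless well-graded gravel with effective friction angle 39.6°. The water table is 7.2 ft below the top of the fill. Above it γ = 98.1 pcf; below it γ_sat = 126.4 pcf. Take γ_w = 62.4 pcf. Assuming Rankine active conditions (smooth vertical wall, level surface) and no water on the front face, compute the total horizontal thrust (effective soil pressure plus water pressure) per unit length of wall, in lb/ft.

4500 lb/ft

K_a = tan²(45° − φ/2) = 0.2214.
γ' = 126.4 − 62.4 = 64.00 pcf. Depth below WT = 8.3 ft.
σ'_h at WT = K_a γ d_w = 156.4 psf; at base = 156.4 + K_a γ' × 8.3 = 274.0 psf.
P₁ (0–7.2 ft) = ½×156.4×7.2 = 563.0. P₂ (7.2–15.5 ft) = ½(156.4+274.0)×8.3 = 1786.
P_w = ½ γ_w h₂² = 0.5×62.4×8.3² = 2149. Total = 563.0+1786+2149 = 4499 lb/ft.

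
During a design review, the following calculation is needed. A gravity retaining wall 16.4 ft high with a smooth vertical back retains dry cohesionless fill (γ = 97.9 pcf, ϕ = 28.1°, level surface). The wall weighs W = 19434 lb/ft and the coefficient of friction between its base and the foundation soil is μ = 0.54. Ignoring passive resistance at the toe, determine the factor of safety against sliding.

K_a = tan²(45° − 28.1°/2) = 0.3596.
P_a = ½K_aγH² = 0.5×0.3596×97.9×16.4² = 4734 lb/ft, acting at H/3 = 5.467 ft above the base.
FS_sliding = μW / P_a = 0.54×19434 / 4734 = 2.217.

2.22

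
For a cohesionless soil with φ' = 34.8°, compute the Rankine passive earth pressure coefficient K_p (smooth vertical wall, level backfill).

K_p = (1 + sin φ)/(1 − sin φ) = tan²(45° + 34.8°/2) = 3.659.

3.66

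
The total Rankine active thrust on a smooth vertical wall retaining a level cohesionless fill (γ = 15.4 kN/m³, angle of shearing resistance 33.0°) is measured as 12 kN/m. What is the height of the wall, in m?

2.30 m

K_a = 0.2948. P_a = ½ K_a γ H² ⇒ H = √(2P_a/(K_a γ)).
H = √(2×12/(0.2948×15.4)) = 2.299 m.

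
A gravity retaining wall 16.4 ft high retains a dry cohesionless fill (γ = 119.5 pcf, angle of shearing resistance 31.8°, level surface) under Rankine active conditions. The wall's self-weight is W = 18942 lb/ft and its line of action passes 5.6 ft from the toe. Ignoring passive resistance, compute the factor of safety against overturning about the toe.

3.90

K_a = tan²(45° − 31.8°/2) = 0.3098.
P_a = ½K_aγH² = 0.5×0.3098×119.5×16.4² = 4979 lb/ft, acting at H/3 = 5.467 ft above the base.
Overturning moment M_o = P_a × H/3 = 4979 × 5.467 = 27220.
Resisting moment M_r = W × 5.6 = 18942 × 5.6 = 106100.
FS_overturning = M_r/M_o = 106100/27220 = 3.898.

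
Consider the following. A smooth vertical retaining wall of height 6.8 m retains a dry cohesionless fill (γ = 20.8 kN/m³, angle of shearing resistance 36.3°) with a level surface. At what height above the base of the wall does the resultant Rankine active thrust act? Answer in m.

2.27 m

K_a = 0.2563.
The pressure distribution is triangular, so the resultant acts at H/3 above the base = 6.8/3 = 2.267 m.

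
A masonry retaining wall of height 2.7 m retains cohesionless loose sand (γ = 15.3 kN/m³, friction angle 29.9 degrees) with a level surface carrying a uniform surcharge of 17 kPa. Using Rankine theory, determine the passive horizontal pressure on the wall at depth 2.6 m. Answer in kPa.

170 kPa

K_p = (1 + sin φ)/(1 − sin φ) = 2.988.
σ_v = γz + q = 15.3 × 2.6 + 17 = 56.78 kPa.
σ_h = K_p σ_v = 2.988 × 56.78 = 169.7 kPa.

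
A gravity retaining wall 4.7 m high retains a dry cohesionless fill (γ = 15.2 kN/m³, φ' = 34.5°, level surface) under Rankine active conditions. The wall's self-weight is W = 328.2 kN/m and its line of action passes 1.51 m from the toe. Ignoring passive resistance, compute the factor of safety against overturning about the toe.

6.81

K_a = tan²(45° − 34.5°/2) = 0.2768.
P_a = ½K_aγH² = 0.5×0.2768×15.2×4.7² = 46.47 kN/m, acting at H/3 = 1.567 m above the base.
Overturning moment M_o = P_a × H/3 = 46.47 × 1.567 = 72.81.
Resisting moment M_r = W × 1.51 = 328.2 × 1.51 = 495.6.
FS_overturning = M_r/M_o = 495.6/72.81 = 6.807.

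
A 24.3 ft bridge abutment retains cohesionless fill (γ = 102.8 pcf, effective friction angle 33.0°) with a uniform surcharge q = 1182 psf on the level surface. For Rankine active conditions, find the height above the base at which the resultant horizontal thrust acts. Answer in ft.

10.1 ft

K_a = 0.2948.
Triangular part P₁ = ½K_aγH² = 8948 at H/3 = 8.100 ft; rectangular part P₂ = K_a q H = 8467 at H/2 = 12.15 ft.
ȳ = (P₁·8.100 + P₂·12.15)/(P₁+P₂) = 10.07 ft.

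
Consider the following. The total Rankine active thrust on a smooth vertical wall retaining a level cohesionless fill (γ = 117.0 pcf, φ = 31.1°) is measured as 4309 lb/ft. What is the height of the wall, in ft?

K_a = 0.3188. P_a = ½ K_a γ H² ⇒ H = √(2P_a/(K_a γ)).
H = √(2×4309/(0.3188×117.0)) = 15.20 ft.

15.2 ft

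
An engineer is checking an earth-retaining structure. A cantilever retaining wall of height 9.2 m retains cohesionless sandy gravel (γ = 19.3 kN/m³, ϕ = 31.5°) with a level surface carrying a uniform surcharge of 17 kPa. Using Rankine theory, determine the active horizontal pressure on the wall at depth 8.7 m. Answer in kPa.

58.0 kPa

K_a = (1 − sin φ)/(1 + sin φ) = 0.3136.
σ_v = γz + q = 19.3 × 8.7 + 17 = 184.9 kPa.
σ_h = K_a σ_v = 0.3136 × 184.9 = 57.99 kPa.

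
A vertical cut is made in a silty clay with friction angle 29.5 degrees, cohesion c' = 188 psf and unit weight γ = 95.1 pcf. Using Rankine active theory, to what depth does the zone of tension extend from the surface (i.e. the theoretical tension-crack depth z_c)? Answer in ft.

K_a = tan²(45° − 29.5°/2) = 0.3401; √K_a = 0.5832.
The active pressure is zero where K_a γ z = 2c√K_a, so z_c = 2c/(γ√K_a) = 2×188/(95.1×0.5832) = 6.780 ft.

6.78 ft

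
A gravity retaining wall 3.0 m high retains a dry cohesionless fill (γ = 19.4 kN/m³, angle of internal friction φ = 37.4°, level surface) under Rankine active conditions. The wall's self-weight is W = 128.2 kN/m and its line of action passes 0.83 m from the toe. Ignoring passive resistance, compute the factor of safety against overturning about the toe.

4.99

K_a = tan²(45° − 37.4°/2) = 0.2443.
P_a = ½K_aγH² = 0.5×0.2443×19.4×3.0² = 21.32 kN/m, acting at H/3 = 1.000 m above the base.
Overturning moment M_o = P_a × H/3 = 21.32 × 1.000 = 21.32.
Resisting moment M_r = W × 0.83 = 128.2 × 0.83 = 106.4.
FS_overturning = M_r/M_o = 106.4/21.32 = 4.990.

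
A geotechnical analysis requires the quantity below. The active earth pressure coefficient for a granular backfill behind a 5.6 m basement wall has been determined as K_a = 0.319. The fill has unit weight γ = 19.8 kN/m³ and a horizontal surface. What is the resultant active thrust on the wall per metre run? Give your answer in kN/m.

99.0 kN/m

P = ½ K_a γ H² = 0.5 × 0.319 × 19.8 × 5.6² = 99.04 kN/m.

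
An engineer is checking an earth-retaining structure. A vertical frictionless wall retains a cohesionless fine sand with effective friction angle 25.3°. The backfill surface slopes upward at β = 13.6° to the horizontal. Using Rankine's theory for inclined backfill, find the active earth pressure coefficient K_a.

0.450

K_a = cos β · (cos β − √(cos²β − cos²φ)) / (cos β + √(cos²β − cos²φ)).
cos β = 0.9720, cos φ = 0.9041, √(cos²β − cos²φ) = 0.3569.
K_a = 0.9720 × (0.9720 − 0.3569)/(0.9720 + 0.3569) = 0.4499.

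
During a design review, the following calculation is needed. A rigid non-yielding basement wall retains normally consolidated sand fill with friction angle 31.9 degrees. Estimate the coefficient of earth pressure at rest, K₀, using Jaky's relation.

0.472

K₀ = 1 − sin φ' = 1 − sin 31.9° = 0.4716.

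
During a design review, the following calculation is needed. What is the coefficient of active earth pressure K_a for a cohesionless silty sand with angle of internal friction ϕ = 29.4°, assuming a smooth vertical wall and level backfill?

0.341

K_a = (1 − sin φ)/(1 + sin φ) = (1 − sin 29.4°)/(1 + sin 29.4°) = 0.3415.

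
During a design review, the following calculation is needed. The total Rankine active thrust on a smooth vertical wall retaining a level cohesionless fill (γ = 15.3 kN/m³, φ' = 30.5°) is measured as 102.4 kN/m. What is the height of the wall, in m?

6.40 m

K_a = 0.3267. P_a = ½ K_a γ H² ⇒ H = √(2P_a/(K_a γ)).
H = √(2×102.4/(0.3267×15.3)) = 6.401 m.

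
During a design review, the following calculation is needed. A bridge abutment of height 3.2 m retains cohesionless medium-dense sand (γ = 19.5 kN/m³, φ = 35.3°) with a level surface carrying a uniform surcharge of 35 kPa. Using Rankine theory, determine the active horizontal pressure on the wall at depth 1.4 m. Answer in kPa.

16.7 kPa

K_a = (1 − sin φ)/(1 + sin φ) = 0.2675.
σ_v = γz + q = 19.5 × 1.4 + 35 = 62.30 kPa.
σ_h = K_a σ_v = 0.2675 × 62.30 = 16.67 kPa.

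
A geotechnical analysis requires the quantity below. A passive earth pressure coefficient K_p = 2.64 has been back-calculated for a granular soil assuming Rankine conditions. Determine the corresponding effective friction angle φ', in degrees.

K_p = (1+sin φ)/(1−sin φ) ⇒ sin φ = (K_p − 1)/(K_p + 1) = 0.4505.
φ = arcsin(0.4505) = 26.78°.

26.8°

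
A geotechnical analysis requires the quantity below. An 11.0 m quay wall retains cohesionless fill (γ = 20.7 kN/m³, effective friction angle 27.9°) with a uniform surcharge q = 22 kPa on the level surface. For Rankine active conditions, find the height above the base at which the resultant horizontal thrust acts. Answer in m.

K_a = 0.3625.
Triangular part P₁ = ½K_aγH² = 453.9 at H/3 = 3.667 m; rectangular part P₂ = K_a q H = 87.72 at H/2 = 5.500 m.
ȳ = (P₁·3.667 + P₂·5.500)/(P₁+P₂) = 3.964 m.

3.96 m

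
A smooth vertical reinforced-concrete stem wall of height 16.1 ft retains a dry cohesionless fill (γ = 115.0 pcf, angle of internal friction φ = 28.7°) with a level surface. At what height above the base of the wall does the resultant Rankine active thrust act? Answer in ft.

5.37 ft

K_a = 0.3511.
The pressure distribution is triangular, so the resultant acts at H/3 above the base = 16.1/3 = 5.367 ft.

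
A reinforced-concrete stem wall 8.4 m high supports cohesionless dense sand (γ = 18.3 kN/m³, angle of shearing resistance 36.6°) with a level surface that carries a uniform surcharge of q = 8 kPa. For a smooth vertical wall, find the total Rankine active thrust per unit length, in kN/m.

180 kN/m

K_a = tan²(45° − φ/2) = 0.2530.
Soil triangle: ½ K_a γ H² = 0.5×0.2530×18.3×8.4² = 163.3 kN/m.
Surcharge rectangle: K_a q H = 0.2530×8×8.4 = 17.00 kN/m.
Total = 163.3 + 17.00 = 180.3 kN/m.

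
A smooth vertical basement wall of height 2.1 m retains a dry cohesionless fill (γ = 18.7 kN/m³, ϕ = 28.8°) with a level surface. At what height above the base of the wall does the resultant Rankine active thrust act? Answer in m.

0.700 m

K_a = 0.3498.
The pressure distribution is triangular, so the resultant acts at H/3 above the base = 2.1/3 = 0.7000 m.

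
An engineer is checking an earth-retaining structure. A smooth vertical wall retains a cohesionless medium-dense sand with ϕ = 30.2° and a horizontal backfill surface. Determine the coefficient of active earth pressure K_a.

0.331

K_a = tan²(45° − φ/2) = tan²(29.90°) = 0.3307.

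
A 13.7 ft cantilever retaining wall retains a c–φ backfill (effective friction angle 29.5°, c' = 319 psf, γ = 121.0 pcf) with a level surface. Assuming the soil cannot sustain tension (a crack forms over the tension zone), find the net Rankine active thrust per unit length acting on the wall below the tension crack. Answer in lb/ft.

447 lb/ft

K_a = 0.3401; √K_a = 0.5832.
Tension-crack depth z_c = 2c/(γ√K_a) = 2×319/(121.0×0.5832) = 9.041 ft.
σ_a at base = K_a γ H − 2c√K_a = 0.3401×121.0×13.7 − 2×319×0.5832 = 191.7 psf.
P_a = ½ × 191.7 × (H − z_c) = 0.5×191.7×4.659 = 446.6 lb/ft.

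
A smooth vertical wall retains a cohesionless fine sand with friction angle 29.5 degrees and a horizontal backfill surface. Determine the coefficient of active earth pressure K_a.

0.340

K_a = tan²(45° − φ/2) = tan²(30.25°) = 0.3401.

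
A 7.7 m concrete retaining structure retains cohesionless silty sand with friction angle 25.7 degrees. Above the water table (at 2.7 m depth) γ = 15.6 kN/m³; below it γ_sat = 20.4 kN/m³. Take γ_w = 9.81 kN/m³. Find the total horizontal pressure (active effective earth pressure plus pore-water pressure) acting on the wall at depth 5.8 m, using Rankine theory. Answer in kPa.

K_a = (1 − sin φ)/(1 + sin φ) = 0.3950.
γ' = 20.4 − 9.81 = 10.59 kN/m³.
Effective vertical stress at 5.8 m: σ'_v = 15.6×2.7 + 10.59×3.10 = 74.95 kPa.
σ'_h = K_a σ'_v = 0.3950 × 74.95 = 29.61 kPa; u = γ_w × 3.10 = 30.41 kPa.
Total σ_h = 29.61 + 30.41 = 60.02 kPa.

60.0 kPa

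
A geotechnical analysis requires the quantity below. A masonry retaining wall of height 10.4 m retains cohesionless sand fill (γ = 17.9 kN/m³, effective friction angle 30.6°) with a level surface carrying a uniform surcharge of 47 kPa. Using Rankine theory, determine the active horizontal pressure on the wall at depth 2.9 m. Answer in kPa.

K_a = (1 − sin φ)/(1 + sin φ) = 0.3253.
σ_v = γz + q = 17.9 × 2.9 + 47 = 98.91 kPa.
σ_h = K_a σ_v = 0.3253 × 98.91 = 32.18 kPa.

32.2 kPa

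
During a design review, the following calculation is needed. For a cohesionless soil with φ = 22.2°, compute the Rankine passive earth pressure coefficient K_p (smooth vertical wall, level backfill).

2.21

K_p = (1 + sin φ)/(1 − sin φ) = tan²(45° + 22.2°/2) = 2.215.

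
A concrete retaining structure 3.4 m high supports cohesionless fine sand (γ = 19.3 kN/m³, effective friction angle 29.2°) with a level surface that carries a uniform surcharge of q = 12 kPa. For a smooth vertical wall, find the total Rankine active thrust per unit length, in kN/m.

K_a = tan²(45° − φ/2) = 0.3442.
Soil triangle: ½ K_a γ H² = 0.5×0.3442×19.3×3.4² = 38.40 kN/m.
Surcharge rectangle: K_a q H = 0.3442×12×3.4 = 14.04 kN/m.
Total = 38.40 + 14.04 = 52.44 kN/m.

52.4 kN/m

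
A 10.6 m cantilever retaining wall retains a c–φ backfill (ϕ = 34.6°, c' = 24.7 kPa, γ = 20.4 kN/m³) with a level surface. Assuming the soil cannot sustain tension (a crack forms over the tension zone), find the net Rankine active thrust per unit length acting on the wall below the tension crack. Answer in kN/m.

101 kN/m

K_a = 0.2756; √K_a = 0.5250.
Tension-crack depth z_c = 2c/(γ√K_a) = 2×24.7/(20.4×0.5250) = 4.612 m.
σ_a at base = K_a γ H − 2c√K_a = 0.2756×20.4×10.6 − 2×24.7×0.5250 = 33.67 kPa.
P_a = ½ × 33.67 × (H − z_c) = 0.5×33.67×5.988 = 100.8 kN/m.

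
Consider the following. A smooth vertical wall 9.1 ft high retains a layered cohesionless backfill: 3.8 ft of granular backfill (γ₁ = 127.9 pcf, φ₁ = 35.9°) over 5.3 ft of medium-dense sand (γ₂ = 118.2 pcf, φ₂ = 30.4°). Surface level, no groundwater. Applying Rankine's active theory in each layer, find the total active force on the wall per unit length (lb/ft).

1630 lb/ft

K_a1 = tan²(45°−35.9°/2) = 0.2607; K_a2 = tan²(45°−30.4°/2) = 0.3280.
Layer 1: σ at base = K_a1 γ₁ h₁ = 126.7 psf; P₁ = ½×126.7×3.8 = 240.8.
Layer 2: σ_v at top = γ₁h₁ = 486.0; σ_h top = K_a2×486.0 = 159.4; σ_h base = K_a2×(486.0+118.2×5.3) = 364.9.
P₂ = ½(159.4+364.9)×5.3 = 1389. Total P_a = 240.8+1389 = 1630 lb/ft.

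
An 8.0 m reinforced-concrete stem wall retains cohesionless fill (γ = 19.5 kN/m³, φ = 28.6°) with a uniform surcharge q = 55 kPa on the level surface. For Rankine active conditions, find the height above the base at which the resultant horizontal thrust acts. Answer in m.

K_a = 0.3525.
Triangular part P₁ = ½K_aγH² = 220.0 at H/3 = 2.667 m; rectangular part P₂ = K_a q H = 155.1 at H/2 = 4.000 m.
ȳ = (P₁·2.667 + P₂·4.000)/(P₁+P₂) = 3.218 m.

3.22 m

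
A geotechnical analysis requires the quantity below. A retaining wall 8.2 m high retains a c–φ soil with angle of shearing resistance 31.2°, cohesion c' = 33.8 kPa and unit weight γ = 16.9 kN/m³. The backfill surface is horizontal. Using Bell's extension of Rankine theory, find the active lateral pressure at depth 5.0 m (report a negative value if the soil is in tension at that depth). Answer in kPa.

-11.3 kPa

K_a = (1 − sin φ)/(1 + sin φ) = 0.3175.
σ_a = K_a γ z − 2c√K_a = 0.3175×16.9×5.0 − 2×33.8×0.5635 = -11.26 kPa.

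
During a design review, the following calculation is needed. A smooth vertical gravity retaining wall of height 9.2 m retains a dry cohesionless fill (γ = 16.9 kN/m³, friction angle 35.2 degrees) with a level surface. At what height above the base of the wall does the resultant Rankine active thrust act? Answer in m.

K_a = 0.2687.
The pressure distribution is triangular, so the resultant acts at H/3 above the base = 9.2/3 = 3.067 m.

3.07 m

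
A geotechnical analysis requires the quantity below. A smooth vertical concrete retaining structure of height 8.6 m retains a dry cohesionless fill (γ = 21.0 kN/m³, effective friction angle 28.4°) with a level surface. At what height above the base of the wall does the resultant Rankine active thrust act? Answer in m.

K_a = 0.3554.
The pressure distribution is triangular, so the resultant acts at H/3 above the base = 8.6/3 = 2.867 m.

2.87 m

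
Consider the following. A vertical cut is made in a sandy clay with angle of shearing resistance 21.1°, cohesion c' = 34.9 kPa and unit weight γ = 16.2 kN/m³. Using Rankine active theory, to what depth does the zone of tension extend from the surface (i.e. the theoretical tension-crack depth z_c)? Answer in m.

6.28 m

K_a = tan²(45° − 21.1°/2) = 0.4706; √K_a = 0.6860.
The active pressure is zero where K_a γ z = 2c√K_a, so z_c = 2c/(γ√K_a) = 2×34.9/(16.2×0.6860) = 6.281 m.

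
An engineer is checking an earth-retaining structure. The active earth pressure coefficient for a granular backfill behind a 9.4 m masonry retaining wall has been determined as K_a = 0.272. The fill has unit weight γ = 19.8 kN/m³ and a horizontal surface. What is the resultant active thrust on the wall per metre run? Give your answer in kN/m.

P = ½ K_a γ H² = 0.5 × 0.272 × 19.8 × 9.4² = 237.9 kN/m.

238 kN/m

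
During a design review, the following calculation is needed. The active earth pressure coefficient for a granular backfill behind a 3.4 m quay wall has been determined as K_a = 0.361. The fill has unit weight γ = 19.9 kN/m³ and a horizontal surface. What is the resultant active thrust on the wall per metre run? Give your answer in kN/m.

41.5 kN/m

P = ½ K_a γ H² = 0.5 × 0.361 × 19.9 × 3.4² = 41.52 kN/m.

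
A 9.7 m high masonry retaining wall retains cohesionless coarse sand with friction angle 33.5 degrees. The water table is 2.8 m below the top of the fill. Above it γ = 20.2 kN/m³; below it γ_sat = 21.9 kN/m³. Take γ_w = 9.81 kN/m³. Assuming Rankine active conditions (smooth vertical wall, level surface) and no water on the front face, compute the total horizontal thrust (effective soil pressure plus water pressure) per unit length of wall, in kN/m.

452 kN/m

K_a = tan²(45° − φ/2) = 0.2887.
γ' = 21.9 − 9.81 = 12.09 kN/m³. Depth below WT = 6.9 m.
σ'_h at WT = K_a γ d_w = 16.33 kPa; at base = 16.33 + K_a γ' × 6.9 = 40.41 kPa.
P₁ (0–2.8 m) = ½×16.33×2.8 = 22.86. P₂ (2.8–9.7 m) = ½(16.33+40.41)×6.9 = 195.8.
P_w = ½ γ_w h₂² = 0.5×9.81×6.9² = 233.5. Total = 22.86+195.8+233.5 = 452.2 kN/m.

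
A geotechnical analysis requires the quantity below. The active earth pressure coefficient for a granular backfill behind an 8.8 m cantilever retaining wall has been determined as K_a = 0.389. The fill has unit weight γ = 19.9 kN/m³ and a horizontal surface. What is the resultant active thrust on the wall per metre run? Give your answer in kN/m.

300 kN/m

P = ½ K_a γ H² = 0.5 × 0.389 × 19.9 × 8.8² = 299.7 kN/m.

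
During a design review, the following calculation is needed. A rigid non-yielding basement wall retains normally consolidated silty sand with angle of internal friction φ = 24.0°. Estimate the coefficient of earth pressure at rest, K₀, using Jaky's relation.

K₀ = 1 − sin φ' = 1 − sin 24.0° = 0.5933.

0.593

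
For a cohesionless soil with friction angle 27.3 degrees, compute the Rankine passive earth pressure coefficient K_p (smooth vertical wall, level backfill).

2.69

K_p = (1 + sin φ)/(1 − sin φ) = tan²(45° + 27.3°/2) = 2.694.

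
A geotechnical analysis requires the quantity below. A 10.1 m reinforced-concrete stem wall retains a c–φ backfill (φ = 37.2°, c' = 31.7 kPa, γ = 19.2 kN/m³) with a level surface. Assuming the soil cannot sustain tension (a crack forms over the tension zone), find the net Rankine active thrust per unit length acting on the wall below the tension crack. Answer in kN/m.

28.1 kN/m

K_a = 0.2464; √K_a = 0.4964.
Tension-crack depth z_c = 2c/(γ√K_a) = 2×31.7/(19.2×0.4964) = 6.652 m.
σ_a at base = K_a γ H − 2c√K_a = 0.2464×19.2×10.1 − 2×31.7×0.4964 = 16.31 kPa.
P_a = ½ × 16.31 × (H − z_c) = 0.5×16.31×3.448 = 28.12 kN/m.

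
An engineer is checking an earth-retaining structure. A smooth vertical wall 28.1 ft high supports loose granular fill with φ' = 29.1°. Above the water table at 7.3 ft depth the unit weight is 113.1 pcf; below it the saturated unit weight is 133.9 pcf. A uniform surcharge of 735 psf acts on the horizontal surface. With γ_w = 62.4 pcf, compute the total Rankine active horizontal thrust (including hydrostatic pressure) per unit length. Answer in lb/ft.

K_a = tan²(45° − φ/2) = 0.3456.
γ' = 133.9 − 62.4 = 71.50 pcf. h₂ = H − d_w = 20.8 ft.
σ'_h: at surface K_a·q = 254.0; at WT K_a(q+γd_w) = 539.3; at base K_a(q+γd_w+γ'h₂) = 1053 psf.
P₁ = ½(254.0+539.3)×7.3 = 2896; P₂ = ½(539.3+1053)×20.8 = 16560; P_w = ½γ_w h₂² = 13500.
Total = 2896+16560+13500 = 32960 lb/ft.

33000 lb/ft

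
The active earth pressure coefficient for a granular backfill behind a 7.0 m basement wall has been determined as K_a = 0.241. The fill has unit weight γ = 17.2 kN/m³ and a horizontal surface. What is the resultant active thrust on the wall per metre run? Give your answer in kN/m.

P = ½ K_a γ H² = 0.5 × 0.241 × 17.2 × 7.0² = 101.6 kN/m.

102 kN/m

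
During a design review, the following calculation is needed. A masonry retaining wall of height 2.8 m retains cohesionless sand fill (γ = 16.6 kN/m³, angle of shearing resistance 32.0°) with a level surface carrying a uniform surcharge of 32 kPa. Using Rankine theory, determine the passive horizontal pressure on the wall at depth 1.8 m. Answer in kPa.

K_p = (1 + sin φ)/(1 − sin φ) = 3.255.
σ_v = γz + q = 16.6 × 1.8 + 32 = 61.88 kPa.
σ_h = K_p σ_v = 3.255 × 61.88 = 201.4 kPa.

201 kPa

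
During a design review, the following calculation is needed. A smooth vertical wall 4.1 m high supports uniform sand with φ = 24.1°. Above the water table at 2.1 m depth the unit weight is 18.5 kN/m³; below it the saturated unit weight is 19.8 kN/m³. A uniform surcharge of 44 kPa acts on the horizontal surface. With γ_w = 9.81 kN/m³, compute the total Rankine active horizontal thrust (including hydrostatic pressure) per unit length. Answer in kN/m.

154 kN/m

K_a = tan²(45° − φ/2) = 0.4201.
γ' = 19.8 − 9.81 = 9.990 kN/m³. h₂ = H − d_w = 2.0 m.
σ'_h: at surface K_a·q = 18.49; at WT K_a(q+γd_w) = 34.81; at base K_a(q+γd_w+γ'h₂) = 43.20 kPa.
P₁ = ½(18.49+34.81)×2.1 = 55.96; P₂ = ½(34.81+43.20)×2.0 = 78.01; P_w = ½γ_w h₂² = 19.62.
Total = 55.96+78.01+19.62 = 153.6 kN/m.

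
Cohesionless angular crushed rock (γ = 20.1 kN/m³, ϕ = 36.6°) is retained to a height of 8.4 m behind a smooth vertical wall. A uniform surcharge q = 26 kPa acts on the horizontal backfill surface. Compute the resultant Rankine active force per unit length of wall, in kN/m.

235 kN/m

K_a = tan²(45° − φ/2) = 0.2530.
Soil triangle: ½ K_a γ H² = 0.5×0.2530×20.1×8.4² = 179.4 kN/m.
Surcharge rectangle: K_a q H = 0.2530×26×8.4 = 55.25 kN/m.
Total = 179.4 + 55.25 = 234.6 kN/m.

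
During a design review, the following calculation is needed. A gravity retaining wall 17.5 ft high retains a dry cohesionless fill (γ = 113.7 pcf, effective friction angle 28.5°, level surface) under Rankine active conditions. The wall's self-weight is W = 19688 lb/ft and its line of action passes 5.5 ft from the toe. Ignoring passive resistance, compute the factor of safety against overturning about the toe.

K_a = tan²(45° − 28.5°/2) = 0.3540.
P_a = ½K_aγH² = 0.5×0.3540×113.7×17.5² = 6162 lb/ft, acting at H/3 = 5.833 ft above the base.
Overturning moment M_o = P_a × H/3 = 6162 × 5.833 = 35950.
Resisting moment M_r = W × 5.5 = 19688 × 5.5 = 108300.
FS_overturning = M_r/M_o = 108300/35950 = 3.012.

3.01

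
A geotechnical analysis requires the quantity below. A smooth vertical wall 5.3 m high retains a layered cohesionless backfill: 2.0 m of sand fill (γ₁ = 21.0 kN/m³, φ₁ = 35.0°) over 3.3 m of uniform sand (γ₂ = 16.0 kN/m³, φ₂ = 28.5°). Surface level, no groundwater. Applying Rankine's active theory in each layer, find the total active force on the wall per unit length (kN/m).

91.3 kN/m

K_a1 = tan²(45°−35.0°/2) = 0.2710; K_a2 = tan²(45°−28.5°/2) = 0.3540.
Layer 1: σ at base = K_a1 γ₁ h₁ = 11.38 kPa; P₁ = ½×11.38×2.0 = 11.38.
Layer 2: σ_v at top = γ₁h₁ = 42.00; σ_h top = K_a2×42.00 = 14.87; σ_h base = K_a2×(42.00+16.0×3.3) = 33.55.
P₂ = ½(14.87+33.55)×3.3 = 79.89. Total P_a = 11.38+79.89 = 91.28 kN/m.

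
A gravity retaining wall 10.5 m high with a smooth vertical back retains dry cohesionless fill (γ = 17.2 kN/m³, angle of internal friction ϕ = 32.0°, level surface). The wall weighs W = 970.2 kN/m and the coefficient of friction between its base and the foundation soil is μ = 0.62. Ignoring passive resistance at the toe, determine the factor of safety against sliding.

2.06

K_a = tan²(45° − 32.0°/2) = 0.3073.
P_a = ½K_aγH² = 0.5×0.3073×17.2×10.5² = 291.3 kN/m, acting at H/3 = 3.500 m above the base.
FS_sliding = μW / P_a = 0.62×970.2 / 291.3 = 2.065.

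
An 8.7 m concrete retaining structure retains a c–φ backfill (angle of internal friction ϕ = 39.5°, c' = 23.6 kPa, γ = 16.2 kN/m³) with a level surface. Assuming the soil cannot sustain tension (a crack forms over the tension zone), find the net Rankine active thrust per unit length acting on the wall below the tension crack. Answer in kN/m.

11.5 kN/m

K_a = 0.2224; √K_a = 0.4716.
Tension-crack depth z_c = 2c/(γ√K_a) = 2×23.6/(16.2×0.4716) = 6.178 m.
σ_a at base = K_a γ H − 2c√K_a = 0.2224×16.2×8.7 − 2×23.6×0.4716 = 9.089 kPa.
P_a = ½ × 9.089 × (H − z_c) = 0.5×9.089×2.522 = 11.46 kN/m.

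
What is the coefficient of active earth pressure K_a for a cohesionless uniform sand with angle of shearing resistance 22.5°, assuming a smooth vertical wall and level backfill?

0.446

K_a = (1 − sin φ)/(1 + sin φ) = (1 − sin 22.5°)/(1 + sin 22.5°) = 0.4465.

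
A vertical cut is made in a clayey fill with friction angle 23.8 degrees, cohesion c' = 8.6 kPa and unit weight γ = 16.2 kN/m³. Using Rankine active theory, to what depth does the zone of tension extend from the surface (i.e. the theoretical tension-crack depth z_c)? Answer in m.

1.63 m

K_a = tan²(45° − 23.8°/2) = 0.4250; √K_a = 0.6519.
The active pressure is zero where K_a γ z = 2c√K_a, so z_c = 2c/(γ√K_a) = 2×8.6/(16.2×0.6519) = 1.629 m.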